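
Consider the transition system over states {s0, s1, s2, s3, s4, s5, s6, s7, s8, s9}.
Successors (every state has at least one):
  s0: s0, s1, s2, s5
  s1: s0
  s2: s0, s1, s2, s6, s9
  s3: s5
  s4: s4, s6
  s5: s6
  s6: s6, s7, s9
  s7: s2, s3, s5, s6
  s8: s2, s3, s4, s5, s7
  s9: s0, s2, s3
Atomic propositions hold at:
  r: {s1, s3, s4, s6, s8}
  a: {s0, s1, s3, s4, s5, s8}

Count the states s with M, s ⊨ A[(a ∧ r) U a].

6

Sat(a ∧ r) = {s1, s3, s4, s8}
A[(a ∧ r) U a]: least fixpoint, start Z0 = Sat(a) = {s0, s1, s3, s4, s5, s8}, add states in Sat(a ∧ r) with every successor in Z. Already a fixed point.
Sat(A[(a ∧ r) U a]) = {s0, s1, s3, s4, s5, s8}
|Sat(A[(a ∧ r) U a])| = |{s0, s1, s3, s4, s5, s8}| = 6.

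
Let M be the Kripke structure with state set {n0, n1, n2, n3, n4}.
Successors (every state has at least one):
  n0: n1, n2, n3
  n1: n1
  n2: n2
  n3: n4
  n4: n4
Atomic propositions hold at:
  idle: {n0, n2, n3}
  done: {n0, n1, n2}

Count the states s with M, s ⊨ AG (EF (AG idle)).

AG idle: greatest fixpoint, start Z0 = {n0, n2, n3}, keep only states in Sat with every successor in Z. Z1 = {n2}; fixed.
Sat(AG idle) = {n2}
EF (AG idle): least fixpoint, start Z0 = {n2}, add states with some successor in Z. Z1 = {n0, n2}; fixed.
Sat(EF (AG idle)) = {n0, n2}
AG (EF (AG idle)): greatest fixpoint, start Z0 = {n0, n2}, keep only states in Sat with every successor in Z. Z1 = {n2}; fixed.
Sat(AG (EF (AG idle))) = {n2}
|Sat(AG (EF (AG idle)))| = |{n2}| = 1.

1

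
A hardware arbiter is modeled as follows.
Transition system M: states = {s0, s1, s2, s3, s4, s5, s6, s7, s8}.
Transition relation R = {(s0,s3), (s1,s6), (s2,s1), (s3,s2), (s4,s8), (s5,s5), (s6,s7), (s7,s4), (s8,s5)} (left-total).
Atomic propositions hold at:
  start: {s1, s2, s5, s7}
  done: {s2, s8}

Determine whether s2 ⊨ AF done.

AF done: least fixpoint, start Z0 = {s2, s8}, add states with every successor in Z. Z1 = {s2, s3, s4, s8}; Z2 = {s0, s2, s3, s4, s7, s8}; Z3 = {s0, s2, s3, s4, s6, s7, s8}; Z4 = {s0, s1, s2, s3, s4, s6, s7, s8}; fixed.
Sat(AF done) = {s0, s1, s2, s3, s4, s6, s7, s8}
s2 ∈ Sat(AF done) = {s0, s1, s2, s3, s4, s6, s7, s8}, so the formula holds at s2.

Yes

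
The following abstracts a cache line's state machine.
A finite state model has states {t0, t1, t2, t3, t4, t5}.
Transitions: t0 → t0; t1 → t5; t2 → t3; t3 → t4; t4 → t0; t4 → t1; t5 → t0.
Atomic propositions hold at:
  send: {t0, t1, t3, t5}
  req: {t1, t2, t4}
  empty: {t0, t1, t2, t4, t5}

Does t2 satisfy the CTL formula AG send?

No

AG send: greatest fixpoint, start Z0 = {t0, t1, t3, t5}, keep only states in Sat with every successor in Z. Z1 = {t0, t1, t5}; fixed.
Sat(AG send) = {t0, t1, t5}
t2 ∉ Sat(AG send) = {t0, t1, t5}, so the formula does not hold at t2.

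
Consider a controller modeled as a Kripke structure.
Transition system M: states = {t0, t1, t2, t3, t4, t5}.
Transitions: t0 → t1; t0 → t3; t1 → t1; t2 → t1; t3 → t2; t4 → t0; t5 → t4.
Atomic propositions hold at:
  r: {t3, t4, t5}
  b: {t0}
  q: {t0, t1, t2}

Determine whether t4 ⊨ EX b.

Sat(EX b) = {s : some successor in {t0}} = {t4}
t4 ∈ Sat(EX b) = {t4}, so the formula holds at t4.

Yes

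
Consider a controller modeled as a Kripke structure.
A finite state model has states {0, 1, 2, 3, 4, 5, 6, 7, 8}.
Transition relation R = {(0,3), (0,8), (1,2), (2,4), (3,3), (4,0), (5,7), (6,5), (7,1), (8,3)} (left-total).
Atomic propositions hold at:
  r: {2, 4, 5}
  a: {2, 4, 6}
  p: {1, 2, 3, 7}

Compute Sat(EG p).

EG p: greatest fixpoint, start Z0 = {1, 2, 3, 7}, keep only states in Sat with some successor in Z. Z1 = {1, 3, 7}; Z2 = {3, 7}; Z3 = {3}; fixed.
Sat(EG p) = {3}

{3}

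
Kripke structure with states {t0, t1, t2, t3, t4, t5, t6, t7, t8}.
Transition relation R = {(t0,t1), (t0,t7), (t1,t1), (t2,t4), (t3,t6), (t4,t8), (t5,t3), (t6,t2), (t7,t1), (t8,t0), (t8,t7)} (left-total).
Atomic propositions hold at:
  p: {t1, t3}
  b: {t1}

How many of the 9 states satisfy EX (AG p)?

3

AG p: greatest fixpoint, start Z0 = {t1, t3}, keep only states in Sat with every successor in Z. Z1 = {t1}; fixed.
Sat(AG p) = {t1}
Sat(EX (AG p)) = {s : some successor in {t1}} = {t0, t1, t7}
|Sat(EX (AG p))| = |{t0, t1, t7}| = 3.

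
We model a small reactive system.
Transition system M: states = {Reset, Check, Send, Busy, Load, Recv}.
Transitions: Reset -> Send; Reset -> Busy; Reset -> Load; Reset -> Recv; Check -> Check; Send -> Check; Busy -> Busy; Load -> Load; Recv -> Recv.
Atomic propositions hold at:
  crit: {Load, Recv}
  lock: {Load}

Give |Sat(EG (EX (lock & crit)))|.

2

Sat(lock & crit) = {Load}
Sat(EX (lock & crit)) = {s : some successor in {Load}} = {Reset, Load}
EG (EX (lock & crit)): greatest fixpoint, start Z0 = {Reset, Load}, keep only states in Sat with some successor in Z. Already a fixed point.
Sat(EG (EX (lock & crit))) = {Reset, Load}
|Sat(EG (EX (lock & crit)))| = |{Reset, Load}| = 2.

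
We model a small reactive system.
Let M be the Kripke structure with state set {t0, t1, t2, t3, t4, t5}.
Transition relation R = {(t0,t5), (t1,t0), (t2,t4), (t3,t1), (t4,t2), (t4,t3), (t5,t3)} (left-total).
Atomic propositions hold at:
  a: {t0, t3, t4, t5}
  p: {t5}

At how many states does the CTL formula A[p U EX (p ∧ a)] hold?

Sat(p ∧ a) = {t5}
Sat(EX (p ∧ a)) = {s : some successor in {t5}} = {t0}
A[p U EX (p ∧ a)]: least fixpoint, start Z0 = Sat(EX (p ∧ a)) = {t0}, add states in Sat(p) with every successor in Z. Already a fixed point.
Sat(A[p U EX (p ∧ a)]) = {t0}
|Sat(A[p U EX (p ∧ a)])| = |{t0}| = 1.

1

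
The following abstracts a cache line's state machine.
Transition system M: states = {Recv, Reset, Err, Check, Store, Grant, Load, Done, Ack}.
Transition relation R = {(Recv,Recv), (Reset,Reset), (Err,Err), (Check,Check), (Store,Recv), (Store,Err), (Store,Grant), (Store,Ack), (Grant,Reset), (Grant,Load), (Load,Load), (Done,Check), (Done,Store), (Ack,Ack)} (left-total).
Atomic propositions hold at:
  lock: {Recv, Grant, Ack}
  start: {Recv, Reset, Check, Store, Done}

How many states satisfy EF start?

EF start: least fixpoint, start Z0 = {Recv, Reset, Check, Store, Done}, add states with some successor in Z. Z1 = {Recv, Reset, Check, Store, Grant, Done}; fixed.
Sat(EF start) = {Recv, Reset, Check, Store, Grant, Done}
|Sat(EF start)| = |{Recv, Reset, Check, Store, Grant, Done}| = 6.

6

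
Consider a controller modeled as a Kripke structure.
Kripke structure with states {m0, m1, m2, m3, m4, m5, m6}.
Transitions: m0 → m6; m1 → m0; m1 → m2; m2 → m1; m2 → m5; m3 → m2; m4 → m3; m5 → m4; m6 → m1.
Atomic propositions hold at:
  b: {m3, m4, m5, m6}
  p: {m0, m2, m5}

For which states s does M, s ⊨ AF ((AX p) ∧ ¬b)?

{m0, m1, m6}

Sat(AX p) = {s : every successor in {m0, m2, m5}} = {m1, m3}
Sat(¬b) = {m0, m1, m2}
Sat((AX p) ∧ ¬b) = {m1}
AF ((AX p) ∧ ¬b): least fixpoint, start Z0 = {m1}, add states with every successor in Z. Z1 = {m1, m6}; Z2 = {m0, m1, m6}; fixed.
Sat(AF ((AX p) ∧ ¬b)) = {m0, m1, m6}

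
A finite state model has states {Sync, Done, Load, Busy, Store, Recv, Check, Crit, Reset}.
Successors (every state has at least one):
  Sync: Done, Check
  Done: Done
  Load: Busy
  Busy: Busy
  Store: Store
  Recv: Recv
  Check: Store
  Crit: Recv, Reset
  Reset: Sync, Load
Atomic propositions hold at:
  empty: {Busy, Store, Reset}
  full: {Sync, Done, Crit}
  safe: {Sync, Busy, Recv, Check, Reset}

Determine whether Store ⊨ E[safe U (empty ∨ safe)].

Yes

Sat(empty ∨ safe) = {Sync, Busy, Store, Recv, Check, Reset}
E[safe U (empty ∨ safe)]: least fixpoint, start Z0 = Sat((empty ∨ safe)) = {Sync, Busy, Store, Recv, Check, Reset}, add states in Sat(safe) with some successor in Z. Already a fixed point.
Sat(E[safe U (empty ∨ safe)]) = {Sync, Busy, Store, Recv, Check, Reset}
Store ∈ Sat(E[safe U (empty ∨ safe)]) = {Sync, Busy, Store, Recv, Check, Reset}, so the formula holds at Store.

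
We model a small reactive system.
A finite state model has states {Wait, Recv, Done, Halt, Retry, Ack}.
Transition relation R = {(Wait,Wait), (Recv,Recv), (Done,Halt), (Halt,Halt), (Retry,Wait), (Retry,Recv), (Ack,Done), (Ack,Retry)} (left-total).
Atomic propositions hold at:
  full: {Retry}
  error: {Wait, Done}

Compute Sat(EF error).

{Wait, Done, Retry, Ack}

EF error: least fixpoint, start Z0 = {Wait, Done}, add states with some successor in Z. Z1 = {Wait, Done, Retry, Ack}; fixed.
Sat(EF error) = {Wait, Done, Retry, Ack}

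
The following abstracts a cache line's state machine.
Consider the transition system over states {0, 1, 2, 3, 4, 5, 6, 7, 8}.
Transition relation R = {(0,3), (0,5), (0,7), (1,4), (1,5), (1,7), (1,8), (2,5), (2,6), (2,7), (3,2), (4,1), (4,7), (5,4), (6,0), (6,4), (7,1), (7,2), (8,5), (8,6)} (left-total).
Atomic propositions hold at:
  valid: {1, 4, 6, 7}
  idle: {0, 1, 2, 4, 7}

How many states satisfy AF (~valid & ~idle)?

Sat(~valid) = {0, 2, 3, 5, 8}
Sat(~idle) = {3, 5, 6, 8}
Sat(~valid & ~idle) = {3, 5, 8}
AF (~valid & ~idle): least fixpoint, start Z0 = {3, 5, 8}, add states with every successor in Z. Already a fixed point.
Sat(AF (~valid & ~idle)) = {3, 5, 8}
|Sat(AF (~valid & ~idle))| = |{3, 5, 8}| = 3.

3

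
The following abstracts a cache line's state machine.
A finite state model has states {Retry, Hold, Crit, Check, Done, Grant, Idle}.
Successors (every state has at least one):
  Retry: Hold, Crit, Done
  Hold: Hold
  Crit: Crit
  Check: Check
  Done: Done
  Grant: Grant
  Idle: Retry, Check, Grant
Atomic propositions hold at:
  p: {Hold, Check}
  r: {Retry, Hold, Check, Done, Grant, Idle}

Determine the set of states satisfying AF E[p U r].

E[p U r]: least fixpoint, start Z0 = Sat(r) = {Retry, Hold, Check, Done, Grant, Idle}, add states in Sat(p) with some successor in Z. Already a fixed point.
Sat(E[p U r]) = {Retry, Hold, Check, Done, Grant, Idle}
AF E[p U r]: least fixpoint, start Z0 = {Retry, Hold, Check, Done, Grant, Idle}, add states with every successor in Z. Already a fixed point.
Sat(AF E[p U r]) = {Retry, Hold, Check, Done, Grant, Idle}

{Retry, Hold, Check, Done, Grant, Idle}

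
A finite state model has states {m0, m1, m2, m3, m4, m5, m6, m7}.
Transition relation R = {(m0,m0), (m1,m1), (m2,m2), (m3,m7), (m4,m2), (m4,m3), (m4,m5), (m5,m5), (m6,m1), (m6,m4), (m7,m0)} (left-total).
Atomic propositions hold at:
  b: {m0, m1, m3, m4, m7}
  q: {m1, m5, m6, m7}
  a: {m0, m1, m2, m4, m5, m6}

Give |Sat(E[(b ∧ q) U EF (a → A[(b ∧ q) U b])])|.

6

Sat(b ∧ q) = {m1, m7}
A[(b ∧ q) U b]: least fixpoint, start Z0 = Sat(b) = {m0, m1, m3, m4, m7}, add states in Sat(b ∧ q) with every successor in Z. Already a fixed point.
Sat(A[(b ∧ q) U b]) = {m0, m1, m3, m4, m7}
Sat(a → A[(b ∧ q) U b]) = {m0, m1, m3, m4, m7}
EF (a → A[(b ∧ q) U b]): least fixpoint, start Z0 = {m0, m1, m3, m4, m7}, add states with some successor in Z. Z1 = {m0, m1, m3, m4, m6, m7}; fixed.
Sat(EF (a → A[(b ∧ q) U b])) = {m0, m1, m3, m4, m6, m7}
E[(b ∧ q) U EF (a → A[(b ∧ q) U b])]: least fixpoint, start Z0 = Sat(EF (a → A[(b ∧ q) U b])) = {m0, m1, m3, m4, m6, m7}, add states in Sat(b ∧ q) with some successor in Z. Already a fixed point.
Sat(E[(b ∧ q) U EF (a → A[(b ∧ q) U b])]) = {m0, m1, m3, m4, m6, m7}
|Sat(E[(b ∧ q) U EF (a → A[(b ∧ q) U b])])| = |{m0, m1, m3, m4, m6, m7}| = 6.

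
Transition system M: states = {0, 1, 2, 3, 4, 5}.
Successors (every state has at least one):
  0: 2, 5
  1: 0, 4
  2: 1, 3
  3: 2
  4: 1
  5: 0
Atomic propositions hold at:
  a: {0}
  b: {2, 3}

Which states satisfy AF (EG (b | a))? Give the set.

{0, 2, 3, 5}

Sat(b | a) = {0, 2, 3}
EG (b | a): greatest fixpoint, start Z0 = {0, 2, 3}, keep only states in Sat with some successor in Z. Already a fixed point.
Sat(EG (b | a)) = {0, 2, 3}
AF (EG (b | a)): least fixpoint, start Z0 = {0, 2, 3}, add states with every successor in Z. Z1 = {0, 2, 3, 5}; fixed.
Sat(AF (EG (b | a))) = {0, 2, 3, 5}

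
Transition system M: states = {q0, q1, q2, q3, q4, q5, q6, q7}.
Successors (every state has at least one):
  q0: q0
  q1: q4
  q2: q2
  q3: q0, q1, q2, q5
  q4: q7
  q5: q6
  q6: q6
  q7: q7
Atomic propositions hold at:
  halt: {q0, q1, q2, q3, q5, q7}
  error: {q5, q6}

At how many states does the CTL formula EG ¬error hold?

6

Sat(¬error) = {q0, q1, q2, q3, q4, q7}
EG ¬error: greatest fixpoint, start Z0 = {q0, q1, q2, q3, q4, q7}, keep only states in Sat with some successor in Z. Already a fixed point.
Sat(EG ¬error) = {q0, q1, q2, q3, q4, q7}
|Sat(EG ¬error)| = |{q0, q1, q2, q3, q4, q7}| = 6.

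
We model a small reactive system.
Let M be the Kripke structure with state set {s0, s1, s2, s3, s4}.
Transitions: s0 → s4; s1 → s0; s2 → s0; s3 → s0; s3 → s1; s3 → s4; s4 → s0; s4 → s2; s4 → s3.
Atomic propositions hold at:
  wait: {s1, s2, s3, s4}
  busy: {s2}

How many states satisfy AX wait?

1

Sat(AX wait) = {s : every successor in {s1, s2, s3, s4}} = {s0}
|Sat(AX wait)| = |{s0}| = 1.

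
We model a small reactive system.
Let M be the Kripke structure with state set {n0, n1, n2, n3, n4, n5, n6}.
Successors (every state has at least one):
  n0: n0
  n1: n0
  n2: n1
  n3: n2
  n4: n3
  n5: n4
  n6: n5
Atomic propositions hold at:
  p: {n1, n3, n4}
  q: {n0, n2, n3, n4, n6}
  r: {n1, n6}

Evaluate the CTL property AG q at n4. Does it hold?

AG q: greatest fixpoint, start Z0 = {n0, n2, n3, n4, n6}, keep only states in Sat with every successor in Z. Z1 = {n0, n3, n4}; Z2 = {n0, n4}; Z3 = {n0}; fixed.
Sat(AG q) = {n0}
n4 ∉ Sat(AG q) = {n0}, so the formula does not hold at n4.

No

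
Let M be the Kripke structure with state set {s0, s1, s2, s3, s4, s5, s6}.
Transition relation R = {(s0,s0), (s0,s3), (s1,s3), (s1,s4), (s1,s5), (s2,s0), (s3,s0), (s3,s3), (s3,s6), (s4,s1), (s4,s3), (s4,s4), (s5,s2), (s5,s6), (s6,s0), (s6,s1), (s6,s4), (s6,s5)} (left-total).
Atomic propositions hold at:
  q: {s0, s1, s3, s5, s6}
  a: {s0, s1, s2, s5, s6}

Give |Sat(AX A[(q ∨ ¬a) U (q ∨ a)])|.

4

Sat(¬a) = {s3, s4}
Sat(q ∨ ¬a) = {s0, s1, s3, s4, s5, s6}
Sat(q ∨ a) = {s0, s1, s2, s3, s5, s6}
A[(q ∨ ¬a) U (q ∨ a)]: least fixpoint, start Z0 = Sat((q ∨ a)) = {s0, s1, s2, s3, s5, s6}, add states in Sat(q ∨ ¬a) with every successor in Z. Already a fixed point.
Sat(A[(q ∨ ¬a) U (q ∨ a)]) = {s0, s1, s2, s3, s5, s6}
Sat(AX A[(q ∨ ¬a) U (q ∨ a)]) = {s : every successor in {s0, s1, s2, s3, s5, s6}} = {s0, s2, s3, s5}
|Sat(AX A[(q ∨ ¬a) U (q ∨ a)])| = |{s0, s2, s3, s5}| = 4.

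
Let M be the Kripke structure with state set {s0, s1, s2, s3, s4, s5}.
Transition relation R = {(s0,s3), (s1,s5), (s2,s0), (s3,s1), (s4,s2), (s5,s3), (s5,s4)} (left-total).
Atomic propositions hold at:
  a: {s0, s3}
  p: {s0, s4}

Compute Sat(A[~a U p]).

Sat(~a) = {s1, s2, s4, s5}
A[~a U p]: least fixpoint, start Z0 = Sat(p) = {s0, s4}, add states in Sat(~a) with every successor in Z. Z1 = {s0, s2, s4}; fixed.
Sat(A[~a U p]) = {s0, s2, s4}

{s0, s2, s4}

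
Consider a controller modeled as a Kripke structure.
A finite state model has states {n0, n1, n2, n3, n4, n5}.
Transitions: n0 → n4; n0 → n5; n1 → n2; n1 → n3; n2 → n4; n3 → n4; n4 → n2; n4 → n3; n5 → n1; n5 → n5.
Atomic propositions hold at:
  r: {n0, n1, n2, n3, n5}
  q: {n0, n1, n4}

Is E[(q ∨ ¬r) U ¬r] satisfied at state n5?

No

Sat(¬r) = {n4}
Sat(q ∨ ¬r) = {n0, n1, n4}
E[(q ∨ ¬r) U ¬r]: least fixpoint, start Z0 = Sat(¬r) = {n4}, add states in Sat(q ∨ ¬r) with some successor in Z. Z1 = {n0, n4}; fixed.
Sat(E[(q ∨ ¬r) U ¬r]) = {n0, n4}
n5 ∉ Sat(E[(q ∨ ¬r) U ¬r]) = {n0, n4}, so the formula does not hold at n5.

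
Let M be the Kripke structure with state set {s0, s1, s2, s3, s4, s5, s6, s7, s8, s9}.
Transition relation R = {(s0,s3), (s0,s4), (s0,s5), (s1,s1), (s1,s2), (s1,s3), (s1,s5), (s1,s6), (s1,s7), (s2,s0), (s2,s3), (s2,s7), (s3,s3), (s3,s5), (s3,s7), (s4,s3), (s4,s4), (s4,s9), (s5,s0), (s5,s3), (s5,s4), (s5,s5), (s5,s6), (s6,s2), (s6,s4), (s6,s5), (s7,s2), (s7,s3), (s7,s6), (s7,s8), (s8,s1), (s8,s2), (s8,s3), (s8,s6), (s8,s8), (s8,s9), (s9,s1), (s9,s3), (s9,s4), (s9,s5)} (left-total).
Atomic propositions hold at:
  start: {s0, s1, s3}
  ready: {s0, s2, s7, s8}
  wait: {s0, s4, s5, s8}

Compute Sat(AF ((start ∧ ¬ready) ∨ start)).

Sat(¬ready) = {s1, s3, s4, s5, s6, s9}
Sat(start ∧ ¬ready) = {s1, s3}
Sat((start ∧ ¬ready) ∨ start) = {s0, s1, s3}
AF ((start ∧ ¬ready) ∨ start): least fixpoint, start Z0 = {s0, s1, s3}, add states with every successor in Z. Already a fixed point.
Sat(AF ((start ∧ ¬ready) ∨ start)) = {s0, s1, s3}

{s0, s1, s3}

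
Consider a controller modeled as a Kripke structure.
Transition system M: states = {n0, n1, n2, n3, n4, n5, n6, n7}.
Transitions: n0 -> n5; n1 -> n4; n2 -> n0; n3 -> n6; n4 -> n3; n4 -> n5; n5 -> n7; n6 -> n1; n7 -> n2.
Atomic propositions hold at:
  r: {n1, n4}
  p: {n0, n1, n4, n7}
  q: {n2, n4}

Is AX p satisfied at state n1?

Sat(AX p) = {s : every successor in {n0, n1, n4, n7}} = {n1, n2, n5, n6}
n1 ∈ Sat(AX p) = {n1, n2, n5, n6}, so the formula holds at n1.

Yes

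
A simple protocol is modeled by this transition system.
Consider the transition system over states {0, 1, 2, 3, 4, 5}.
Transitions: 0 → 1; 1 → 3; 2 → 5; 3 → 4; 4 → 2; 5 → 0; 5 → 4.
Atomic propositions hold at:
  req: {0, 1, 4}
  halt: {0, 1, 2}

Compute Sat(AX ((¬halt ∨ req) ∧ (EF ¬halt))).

{0, 1, 2, 3, 5}

Sat(¬halt) = {3, 4, 5}
Sat(¬halt ∨ req) = {0, 1, 3, 4, 5}
EF ¬halt: least fixpoint, start Z0 = {3, 4, 5}, add states with some successor in Z. Z1 = {1, 2, 3, 4, 5}; Z2 = {0, 1, 2, 3, 4, 5}; fixed.
Sat(EF ¬halt) = {0, 1, 2, 3, 4, 5}
Sat((¬halt ∨ req) ∧ (EF ¬halt)) = {0, 1, 3, 4, 5}
Sat(AX ((¬halt ∨ req) ∧ (EF ¬halt))) = {s : every successor in {0, 1, 3, 4, 5}} = {0, 1, 2, 3, 5}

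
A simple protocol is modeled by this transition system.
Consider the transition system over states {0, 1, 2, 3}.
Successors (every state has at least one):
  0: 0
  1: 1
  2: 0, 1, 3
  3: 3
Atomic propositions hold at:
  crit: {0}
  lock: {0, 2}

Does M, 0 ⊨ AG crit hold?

AG crit: greatest fixpoint, start Z0 = {0}, keep only states in Sat with every successor in Z. Already a fixed point.
Sat(AG crit) = {0}
0 ∈ Sat(AG crit) = {0}, so the formula holds at 0.

Yes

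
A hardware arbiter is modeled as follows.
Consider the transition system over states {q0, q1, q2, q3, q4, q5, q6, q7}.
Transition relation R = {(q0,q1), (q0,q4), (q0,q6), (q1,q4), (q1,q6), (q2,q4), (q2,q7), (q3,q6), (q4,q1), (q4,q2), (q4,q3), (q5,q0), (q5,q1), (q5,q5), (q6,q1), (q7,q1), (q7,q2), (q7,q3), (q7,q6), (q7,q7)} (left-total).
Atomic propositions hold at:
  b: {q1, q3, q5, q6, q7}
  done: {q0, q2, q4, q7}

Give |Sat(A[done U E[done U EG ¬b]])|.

4

Sat(¬b) = {q0, q2, q4}
EG ¬b: greatest fixpoint, start Z0 = {q0, q2, q4}, keep only states in Sat with some successor in Z. Already a fixed point.
Sat(EG ¬b) = {q0, q2, q4}
E[done U EG ¬b]: least fixpoint, start Z0 = Sat(EG ¬b) = {q0, q2, q4}, add states in Sat(done) with some successor in Z. Z1 = {q0, q2, q4, q7}; fixed.
Sat(E[done U EG ¬b]) = {q0, q2, q4, q7}
A[done U E[done U EG ¬b]]: least fixpoint, start Z0 = Sat(E[done U EG ¬b]) = {q0, q2, q4, q7}, add states in Sat(done) with every successor in Z. Already a fixed point.
Sat(A[done U E[done U EG ¬b]]) = {q0, q2, q4, q7}
|Sat(A[done U E[done U EG ¬b]])| = |{q0, q2, q4, q7}| = 4.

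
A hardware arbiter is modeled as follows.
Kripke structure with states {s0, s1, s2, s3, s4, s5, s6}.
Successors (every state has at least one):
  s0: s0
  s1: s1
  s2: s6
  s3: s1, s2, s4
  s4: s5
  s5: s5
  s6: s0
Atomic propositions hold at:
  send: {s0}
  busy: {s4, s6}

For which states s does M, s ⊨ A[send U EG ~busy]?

Sat(~busy) = {s0, s1, s2, s3, s5}
EG ~busy: greatest fixpoint, start Z0 = {s0, s1, s2, s3, s5}, keep only states in Sat with some successor in Z. Z1 = {s0, s1, s3, s5}; fixed.
Sat(EG ~busy) = {s0, s1, s3, s5}
A[send U EG ~busy]: least fixpoint, start Z0 = Sat(EG ~busy) = {s0, s1, s3, s5}, add states in Sat(send) with every successor in Z. Already a fixed point.
Sat(A[send U EG ~busy]) = {s0, s1, s3, s5}

{s0, s1, s3, s5}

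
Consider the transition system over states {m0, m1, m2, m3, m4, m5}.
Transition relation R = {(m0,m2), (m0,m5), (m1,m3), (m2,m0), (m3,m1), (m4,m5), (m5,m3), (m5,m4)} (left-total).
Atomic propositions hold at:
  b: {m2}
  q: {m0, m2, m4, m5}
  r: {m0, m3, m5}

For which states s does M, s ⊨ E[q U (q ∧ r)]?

Sat(q ∧ r) = {m0, m5}
E[q U (q ∧ r)]: least fixpoint, start Z0 = Sat((q ∧ r)) = {m0, m5}, add states in Sat(q) with some successor in Z. Z1 = {m0, m2, m4, m5}; fixed.
Sat(E[q U (q ∧ r)]) = {m0, m2, m4, m5}

{m0, m2, m4, m5}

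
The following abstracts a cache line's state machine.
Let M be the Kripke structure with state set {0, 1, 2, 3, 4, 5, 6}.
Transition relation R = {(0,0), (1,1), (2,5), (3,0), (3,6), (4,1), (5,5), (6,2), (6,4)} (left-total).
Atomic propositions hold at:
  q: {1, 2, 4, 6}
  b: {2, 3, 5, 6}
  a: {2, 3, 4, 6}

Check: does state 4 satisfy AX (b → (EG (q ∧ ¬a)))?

Sat(¬a) = {0, 1, 5}
Sat(q ∧ ¬a) = {1}
EG (q ∧ ¬a): greatest fixpoint, start Z0 = {1}, keep only states in Sat with some successor in Z. Already a fixed point.
Sat(EG (q ∧ ¬a)) = {1}
Sat(b → (EG (q ∧ ¬a))) = {0, 1, 4}
Sat(AX (b → (EG (q ∧ ¬a)))) = {s : every successor in {0, 1, 4}} = {0, 1, 4}
4 ∈ Sat(AX (b → (EG (q ∧ ¬a)))) = {0, 1, 4}, so the formula holds at 4.

Yes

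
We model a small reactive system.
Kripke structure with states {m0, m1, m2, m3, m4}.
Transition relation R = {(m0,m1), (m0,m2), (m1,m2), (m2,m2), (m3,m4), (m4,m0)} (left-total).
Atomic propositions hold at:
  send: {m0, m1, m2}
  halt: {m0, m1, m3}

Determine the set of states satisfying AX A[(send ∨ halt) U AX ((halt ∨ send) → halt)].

Sat(send ∨ halt) = {m0, m1, m2, m3}
Sat(halt ∨ send) = {m0, m1, m2, m3}
Sat((halt ∨ send) → halt) = {m0, m1, m3, m4}
Sat(AX ((halt ∨ send) → halt)) = {s : every successor in {m0, m1, m3, m4}} = {m3, m4}
A[(send ∨ halt) U AX ((halt ∨ send) → halt)]: least fixpoint, start Z0 = Sat(AX ((halt ∨ send) → halt)) = {m3, m4}, add states in Sat(send ∨ halt) with every successor in Z. Already a fixed point.
Sat(A[(send ∨ halt) U AX ((halt ∨ send) → halt)]) = {m3, m4}
Sat(AX A[(send ∨ halt) U AX ((halt ∨ send) → halt)]) = {s : every successor in {m3, m4}} = {m3}

{m3}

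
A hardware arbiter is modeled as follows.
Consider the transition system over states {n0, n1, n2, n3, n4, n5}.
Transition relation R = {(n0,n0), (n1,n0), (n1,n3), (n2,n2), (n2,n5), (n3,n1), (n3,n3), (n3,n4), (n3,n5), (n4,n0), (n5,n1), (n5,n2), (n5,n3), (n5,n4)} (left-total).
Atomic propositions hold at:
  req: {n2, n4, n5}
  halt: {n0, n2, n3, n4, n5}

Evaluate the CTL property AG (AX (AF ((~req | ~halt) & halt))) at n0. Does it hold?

Sat(~req) = {n0, n1, n3}
Sat(~halt) = {n1}
Sat(~req | ~halt) = {n0, n1, n3}
Sat((~req | ~halt) & halt) = {n0, n3}
AF ((~req | ~halt) & halt): least fixpoint, start Z0 = {n0, n3}, add states with every successor in Z. Z1 = {n0, n1, n3, n4}; fixed.
Sat(AF ((~req | ~halt) & halt)) = {n0, n1, n3, n4}
Sat(AX (AF ((~req | ~halt) & halt))) = {s : every successor in {n0, n1, n3, n4}} = {n0, n1, n4}
AG (AX (AF ((~req | ~halt) & halt))): greatest fixpoint, start Z0 = {n0, n1, n4}, keep only states in Sat with every successor in Z. Z1 = {n0, n4}; fixed.
Sat(AG (AX (AF ((~req | ~halt) & halt)))) = {n0, n4}
n0 ∈ Sat(AG (AX (AF ((~req | ~halt) & halt)))) = {n0, n4}, so the formula holds at n0.

Yes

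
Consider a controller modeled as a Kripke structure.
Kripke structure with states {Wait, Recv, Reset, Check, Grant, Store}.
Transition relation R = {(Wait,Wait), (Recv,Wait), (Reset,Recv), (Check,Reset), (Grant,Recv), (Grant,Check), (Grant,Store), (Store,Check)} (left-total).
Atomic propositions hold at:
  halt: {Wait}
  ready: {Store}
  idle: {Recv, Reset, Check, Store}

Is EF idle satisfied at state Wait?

No

EF idle: least fixpoint, start Z0 = {Recv, Reset, Check, Store}, add states with some successor in Z. Z1 = {Recv, Reset, Check, Grant, Store}; fixed.
Sat(EF idle) = {Recv, Reset, Check, Grant, Store}
Wait ∉ Sat(EF idle) = {Recv, Reset, Check, Grant, Store}, so the formula does not hold at Wait.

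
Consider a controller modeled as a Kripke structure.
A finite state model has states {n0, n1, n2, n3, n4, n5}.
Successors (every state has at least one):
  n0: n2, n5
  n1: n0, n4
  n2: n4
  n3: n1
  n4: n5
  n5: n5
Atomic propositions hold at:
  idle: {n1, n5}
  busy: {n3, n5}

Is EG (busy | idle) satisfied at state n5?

Sat(busy | idle) = {n1, n3, n5}
EG (busy | idle): greatest fixpoint, start Z0 = {n1, n3, n5}, keep only states in Sat with some successor in Z. Z1 = {n3, n5}; Z2 = {n5}; fixed.
Sat(EG (busy | idle)) = {n5}
n5 ∈ Sat(EG (busy | idle)) = {n5}, so the formula holds at n5.

Yes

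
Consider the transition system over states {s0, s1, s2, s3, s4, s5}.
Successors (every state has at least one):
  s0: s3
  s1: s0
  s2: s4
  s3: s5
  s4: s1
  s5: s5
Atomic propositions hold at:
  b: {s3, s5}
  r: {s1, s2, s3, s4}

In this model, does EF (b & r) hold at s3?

Sat(b & r) = {s3}
EF (b & r): least fixpoint, start Z0 = {s3}, add states with some successor in Z. Z1 = {s0, s3}; Z2 = {s0, s1, s3}; Z3 = {s0, s1, s3, s4}; Z4 = {s0, s1, s2, s3, s4}; fixed.
Sat(EF (b & r)) = {s0, s1, s2, s3, s4}
s3 ∈ Sat(EF (b & r)) = {s0, s1, s2, s3, s4}, so the formula holds at s3.

Yes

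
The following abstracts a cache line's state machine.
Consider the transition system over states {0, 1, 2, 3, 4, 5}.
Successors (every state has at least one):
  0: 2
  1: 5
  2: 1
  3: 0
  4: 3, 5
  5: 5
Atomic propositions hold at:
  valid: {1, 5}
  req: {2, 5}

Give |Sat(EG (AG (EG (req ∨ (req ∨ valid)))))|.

3

Sat(req ∨ valid) = {1, 2, 5}
Sat(req ∨ (req ∨ valid)) = {1, 2, 5}
EG (req ∨ (req ∨ valid)): greatest fixpoint, start Z0 = {1, 2, 5}, keep only states in Sat with some successor in Z. Already a fixed point.
Sat(EG (req ∨ (req ∨ valid))) = {1, 2, 5}
AG (EG (req ∨ (req ∨ valid))): greatest fixpoint, start Z0 = {1, 2, 5}, keep only states in Sat with every successor in Z. Already a fixed point.
Sat(AG (EG (req ∨ (req ∨ valid)))) = {1, 2, 5}
EG (AG (EG (req ∨ (req ∨ valid)))): greatest fixpoint, start Z0 = {1, 2, 5}, keep only states in Sat with some successor in Z. Already a fixed point.
Sat(EG (AG (EG (req ∨ (req ∨ valid))))) = {1, 2, 5}
|Sat(EG (AG (EG (req ∨ (req ∨ valid)))))| = |{1, 2, 5}| = 3.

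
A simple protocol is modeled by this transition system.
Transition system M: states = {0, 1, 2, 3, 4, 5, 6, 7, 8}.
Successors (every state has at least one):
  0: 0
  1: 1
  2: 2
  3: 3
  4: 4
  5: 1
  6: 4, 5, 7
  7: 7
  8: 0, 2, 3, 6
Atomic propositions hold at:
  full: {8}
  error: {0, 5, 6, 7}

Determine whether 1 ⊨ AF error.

No

AF error: least fixpoint, start Z0 = {0, 5, 6, 7}, add states with every successor in Z. Already a fixed point.
Sat(AF error) = {0, 5, 6, 7}
1 ∉ Sat(AF error) = {0, 5, 6, 7}, so the formula does not hold at 1.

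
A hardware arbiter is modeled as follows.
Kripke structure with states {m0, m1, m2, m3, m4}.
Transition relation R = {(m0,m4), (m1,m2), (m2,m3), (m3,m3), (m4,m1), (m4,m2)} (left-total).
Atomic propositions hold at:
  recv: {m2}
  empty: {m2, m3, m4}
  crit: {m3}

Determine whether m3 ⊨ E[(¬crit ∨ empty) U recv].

Sat(¬crit) = {m0, m1, m2, m4}
Sat(¬crit ∨ empty) = {m0, m1, m2, m3, m4}
E[(¬crit ∨ empty) U recv]: least fixpoint, start Z0 = Sat(recv) = {m2}, add states in Sat(¬crit ∨ empty) with some successor in Z. Z1 = {m1, m2, m4}; Z2 = {m0, m1, m2, m4}; fixed.
Sat(E[(¬crit ∨ empty) U recv]) = {m0, m1, m2, m4}
m3 ∉ Sat(E[(¬crit ∨ empty) U recv]) = {m0, m1, m2, m4}, so the formula does not hold at m3.

No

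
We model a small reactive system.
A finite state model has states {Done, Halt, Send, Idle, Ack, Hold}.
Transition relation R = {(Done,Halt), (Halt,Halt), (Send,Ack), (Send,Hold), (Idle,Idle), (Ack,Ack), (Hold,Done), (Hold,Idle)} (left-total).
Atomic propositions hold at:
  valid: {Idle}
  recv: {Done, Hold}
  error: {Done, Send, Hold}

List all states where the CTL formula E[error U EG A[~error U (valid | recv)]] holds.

Sat(~error) = {Halt, Idle, Ack}
Sat(valid | recv) = {Done, Idle, Hold}
A[~error U (valid | recv)]: least fixpoint, start Z0 = Sat((valid | recv)) = {Done, Idle, Hold}, add states in Sat(~error) with every successor in Z. Already a fixed point.
Sat(A[~error U (valid | recv)]) = {Done, Idle, Hold}
EG A[~error U (valid | recv)]: greatest fixpoint, start Z0 = {Done, Idle, Hold}, keep only states in Sat with some successor in Z. Z1 = {Idle, Hold}; fixed.
Sat(EG A[~error U (valid | recv)]) = {Idle, Hold}
E[error U EG A[~error U (valid | recv)]]: least fixpoint, start Z0 = Sat(EG A[~error U (valid | recv)]) = {Idle, Hold}, add states in Sat(error) with some successor in Z. Z1 = {Send, Idle, Hold}; fixed.
Sat(E[error U EG A[~error U (valid | recv)]]) = {Send, Idle, Hold}

{Send, Idle, Hold}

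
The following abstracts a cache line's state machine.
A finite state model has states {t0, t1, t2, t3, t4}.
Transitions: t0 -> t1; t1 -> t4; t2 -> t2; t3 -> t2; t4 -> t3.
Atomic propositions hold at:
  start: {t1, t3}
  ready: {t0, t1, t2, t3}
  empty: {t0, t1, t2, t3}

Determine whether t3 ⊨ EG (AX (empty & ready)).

Sat(empty & ready) = {t0, t1, t2, t3}
Sat(AX (empty & ready)) = {s : every successor in {t0, t1, t2, t3}} = {t0, t2, t3, t4}
EG (AX (empty & ready)): greatest fixpoint, start Z0 = {t0, t2, t3, t4}, keep only states in Sat with some successor in Z. Z1 = {t2, t3, t4}; fixed.
Sat(EG (AX (empty & ready))) = {t2, t3, t4}
t3 ∈ Sat(EG (AX (empty & ready))) = {t2, t3, t4}, so the formula holds at t3.

Yes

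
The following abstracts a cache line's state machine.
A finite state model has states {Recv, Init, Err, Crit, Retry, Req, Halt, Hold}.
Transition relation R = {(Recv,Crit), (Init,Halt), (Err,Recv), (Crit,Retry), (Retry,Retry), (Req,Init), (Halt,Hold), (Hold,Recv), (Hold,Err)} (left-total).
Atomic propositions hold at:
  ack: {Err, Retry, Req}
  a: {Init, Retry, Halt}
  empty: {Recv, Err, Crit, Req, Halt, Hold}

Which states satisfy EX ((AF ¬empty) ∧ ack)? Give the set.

Sat(¬empty) = {Init, Retry}
AF ¬empty: least fixpoint, start Z0 = {Init, Retry}, add states with every successor in Z. Z1 = {Init, Crit, Retry, Req}; Z2 = {Recv, Init, Crit, Retry, Req}; Z3 = {Recv, Init, Err, Crit, Retry, Req}; Z4 = {Recv, Init, Err, Crit, Retry, Req, Hold}; Z5 = {Recv, Init, Err, Crit, Retry, Req, Halt, Hold}; fixed.
Sat(AF ¬empty) = {Recv, Init, Err, Crit, Retry, Req, Halt, Hold}
Sat((AF ¬empty) ∧ ack) = {Err, Retry, Req}
Sat(EX ((AF ¬empty) ∧ ack)) = {s : some successor in {Err, Retry, Req}} = {Crit, Retry, Hold}

{Crit, Retry, Hold}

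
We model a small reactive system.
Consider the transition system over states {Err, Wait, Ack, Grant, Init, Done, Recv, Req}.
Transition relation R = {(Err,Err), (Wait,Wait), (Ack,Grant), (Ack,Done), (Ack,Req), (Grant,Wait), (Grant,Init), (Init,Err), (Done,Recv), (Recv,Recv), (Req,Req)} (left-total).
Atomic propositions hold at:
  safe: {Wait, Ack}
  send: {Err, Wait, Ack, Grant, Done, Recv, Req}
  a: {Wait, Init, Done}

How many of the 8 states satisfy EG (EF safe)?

3

EF safe: least fixpoint, start Z0 = {Wait, Ack}, add states with some successor in Z. Z1 = {Wait, Ack, Grant}; fixed.
Sat(EF safe) = {Wait, Ack, Grant}
EG (EF safe): greatest fixpoint, start Z0 = {Wait, Ack, Grant}, keep only states in Sat with some successor in Z. Already a fixed point.
Sat(EG (EF safe)) = {Wait, Ack, Grant}
|Sat(EG (EF safe))| = |{Wait, Ack, Grant}| = 3.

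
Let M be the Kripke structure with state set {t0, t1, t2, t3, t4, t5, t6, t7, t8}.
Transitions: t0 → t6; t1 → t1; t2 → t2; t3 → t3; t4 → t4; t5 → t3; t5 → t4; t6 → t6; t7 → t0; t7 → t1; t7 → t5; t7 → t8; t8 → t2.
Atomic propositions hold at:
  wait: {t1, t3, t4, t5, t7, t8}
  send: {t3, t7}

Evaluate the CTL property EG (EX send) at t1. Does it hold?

Sat(EX send) = {s : some successor in {t3, t7}} = {t3, t5}
EG (EX send): greatest fixpoint, start Z0 = {t3, t5}, keep only states in Sat with some successor in Z. Already a fixed point.
Sat(EG (EX send)) = {t3, t5}
t1 ∉ Sat(EG (EX send)) = {t3, t5}, so the formula does not hold at t1.

No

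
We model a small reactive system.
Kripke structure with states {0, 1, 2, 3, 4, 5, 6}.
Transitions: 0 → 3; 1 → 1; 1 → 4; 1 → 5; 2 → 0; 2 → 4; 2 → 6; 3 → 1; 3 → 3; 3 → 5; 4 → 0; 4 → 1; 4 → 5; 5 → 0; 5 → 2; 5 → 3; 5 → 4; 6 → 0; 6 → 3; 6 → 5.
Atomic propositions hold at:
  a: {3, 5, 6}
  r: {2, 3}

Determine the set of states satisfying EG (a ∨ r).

Sat(a ∨ r) = {2, 3, 5, 6}
EG (a ∨ r): greatest fixpoint, start Z0 = {2, 3, 5, 6}, keep only states in Sat with some successor in Z. Already a fixed point.
Sat(EG (a ∨ r)) = {2, 3, 5, 6}

{2, 3, 5, 6}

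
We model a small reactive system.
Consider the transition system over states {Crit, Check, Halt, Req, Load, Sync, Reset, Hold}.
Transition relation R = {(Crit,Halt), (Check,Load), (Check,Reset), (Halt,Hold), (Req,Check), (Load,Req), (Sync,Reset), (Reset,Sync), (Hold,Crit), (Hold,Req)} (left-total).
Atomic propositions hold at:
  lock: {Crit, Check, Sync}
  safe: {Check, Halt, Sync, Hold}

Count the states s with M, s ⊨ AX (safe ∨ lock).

Sat(safe ∨ lock) = {Crit, Check, Halt, Sync, Hold}
Sat(AX (safe ∨ lock)) = {s : every successor in {Crit, Check, Halt, Sync, Hold}} = {Crit, Halt, Req, Reset}
|Sat(AX (safe ∨ lock))| = |{Crit, Halt, Req, Reset}| = 4.

4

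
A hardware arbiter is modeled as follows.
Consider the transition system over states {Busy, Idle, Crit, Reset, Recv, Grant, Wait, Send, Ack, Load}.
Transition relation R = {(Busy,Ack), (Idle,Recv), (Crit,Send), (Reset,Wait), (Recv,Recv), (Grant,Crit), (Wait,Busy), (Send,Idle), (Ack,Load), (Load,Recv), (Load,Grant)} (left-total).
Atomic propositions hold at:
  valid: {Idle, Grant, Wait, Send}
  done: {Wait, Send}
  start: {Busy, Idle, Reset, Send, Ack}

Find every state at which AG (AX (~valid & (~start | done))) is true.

{Idle, Recv}

Sat(~valid) = {Busy, Crit, Reset, Recv, Ack, Load}
Sat(~start) = {Crit, Recv, Grant, Wait, Load}
Sat(~start | done) = {Crit, Recv, Grant, Wait, Send, Load}
Sat(~valid & (~start | done)) = {Crit, Recv, Load}
Sat(AX (~valid & (~start | done))) = {s : every successor in {Crit, Recv, Load}} = {Idle, Recv, Grant, Ack}
AG (AX (~valid & (~start | done))): greatest fixpoint, start Z0 = {Idle, Recv, Grant, Ack}, keep only states in Sat with every successor in Z. Z1 = {Idle, Recv}; fixed.
Sat(AG (AX (~valid & (~start | done)))) = {Idle, Recv}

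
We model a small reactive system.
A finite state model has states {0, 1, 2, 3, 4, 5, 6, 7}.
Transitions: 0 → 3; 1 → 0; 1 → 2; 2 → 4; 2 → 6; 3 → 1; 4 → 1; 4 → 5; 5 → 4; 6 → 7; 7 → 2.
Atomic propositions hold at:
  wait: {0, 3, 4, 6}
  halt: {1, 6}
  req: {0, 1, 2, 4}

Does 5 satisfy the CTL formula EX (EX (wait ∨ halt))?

Sat(wait ∨ halt) = {0, 1, 3, 4, 6}
Sat(EX (wait ∨ halt)) = {s : some successor in {0, 1, 3, 4, 6}} = {0, 1, 2, 3, 4, 5}
Sat(EX (EX (wait ∨ halt))) = {s : some successor in {0, 1, 2, 3, 4, 5}} = {0, 1, 2, 3, 4, 5, 7}
5 ∈ Sat(EX (EX (wait ∨ halt))) = {0, 1, 2, 3, 4, 5, 7}, so the formula holds at 5.

Yes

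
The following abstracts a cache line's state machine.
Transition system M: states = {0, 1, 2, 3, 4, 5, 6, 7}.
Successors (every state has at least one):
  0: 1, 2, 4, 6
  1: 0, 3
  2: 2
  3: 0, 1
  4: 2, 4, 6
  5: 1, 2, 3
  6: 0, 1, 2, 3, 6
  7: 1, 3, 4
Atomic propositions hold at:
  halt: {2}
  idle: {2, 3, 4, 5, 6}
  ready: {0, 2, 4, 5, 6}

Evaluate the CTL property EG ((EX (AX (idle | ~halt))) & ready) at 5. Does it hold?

Sat(~halt) = {0, 1, 3, 4, 5, 6, 7}
Sat(idle | ~halt) = {0, 1, 2, 3, 4, 5, 6, 7}
Sat(AX (idle | ~halt)) = {s : every successor in {0, 1, 2, 3, 4, 5, 6, 7}} = {0, 1, 2, 3, 4, 5, 6, 7}
Sat(EX (AX (idle | ~halt))) = {s : some successor in {0, 1, 2, 3, 4, 5, 6, 7}} = {0, 1, 2, 3, 4, 5, 6, 7}
Sat((EX (AX (idle | ~halt))) & ready) = {0, 2, 4, 5, 6}
EG ((EX (AX (idle | ~halt))) & ready): greatest fixpoint, start Z0 = {0, 2, 4, 5, 6}, keep only states in Sat with some successor in Z. Already a fixed point.
Sat(EG ((EX (AX (idle | ~halt))) & ready)) = {0, 2, 4, 5, 6}
5 ∈ Sat(EG ((EX (AX (idle | ~halt))) & ready)) = {0, 2, 4, 5, 6}, so the formula holds at 5.

Yes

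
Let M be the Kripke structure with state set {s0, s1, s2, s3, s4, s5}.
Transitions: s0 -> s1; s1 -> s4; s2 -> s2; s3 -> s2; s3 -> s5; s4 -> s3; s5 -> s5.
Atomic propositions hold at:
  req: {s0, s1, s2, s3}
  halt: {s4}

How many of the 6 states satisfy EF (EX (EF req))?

5

EF req: least fixpoint, start Z0 = {s0, s1, s2, s3}, add states with some successor in Z. Z1 = {s0, s1, s2, s3, s4}; fixed.
Sat(EF req) = {s0, s1, s2, s3, s4}
Sat(EX (EF req)) = {s : some successor in {s0, s1, s2, s3, s4}} = {s0, s1, s2, s3, s4}
EF (EX (EF req)): least fixpoint, start Z0 = {s0, s1, s2, s3, s4}, add states with some successor in Z. Already a fixed point.
Sat(EF (EX (EF req))) = {s0, s1, s2, s3, s4}
|Sat(EF (EX (EF req)))| = |{s0, s1, s2, s3, s4}| = 5.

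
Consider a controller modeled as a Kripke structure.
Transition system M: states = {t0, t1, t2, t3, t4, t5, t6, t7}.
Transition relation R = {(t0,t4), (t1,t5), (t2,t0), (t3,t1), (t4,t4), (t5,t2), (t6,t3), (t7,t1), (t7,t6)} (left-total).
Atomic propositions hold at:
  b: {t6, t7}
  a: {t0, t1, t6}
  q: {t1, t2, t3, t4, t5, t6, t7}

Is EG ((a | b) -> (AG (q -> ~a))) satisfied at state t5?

Sat(a | b) = {t0, t1, t6, t7}
Sat(~a) = {t2, t3, t4, t5, t7}
Sat(q -> ~a) = {t0, t2, t3, t4, t5, t7}
AG (q -> ~a): greatest fixpoint, start Z0 = {t0, t2, t3, t4, t5, t7}, keep only states in Sat with every successor in Z. Z1 = {t0, t2, t4, t5}; fixed.
Sat(AG (q -> ~a)) = {t0, t2, t4, t5}
Sat((a | b) -> (AG (q -> ~a))) = {t0, t2, t3, t4, t5}
EG ((a | b) -> (AG (q -> ~a))): greatest fixpoint, start Z0 = {t0, t2, t3, t4, t5}, keep only states in Sat with some successor in Z. Z1 = {t0, t2, t4, t5}; fixed.
Sat(EG ((a | b) -> (AG (q -> ~a)))) = {t0, t2, t4, t5}
t5 ∈ Sat(EG ((a | b) -> (AG (q -> ~a)))) = {t0, t2, t4, t5}, so the formula holds at t5.

Yes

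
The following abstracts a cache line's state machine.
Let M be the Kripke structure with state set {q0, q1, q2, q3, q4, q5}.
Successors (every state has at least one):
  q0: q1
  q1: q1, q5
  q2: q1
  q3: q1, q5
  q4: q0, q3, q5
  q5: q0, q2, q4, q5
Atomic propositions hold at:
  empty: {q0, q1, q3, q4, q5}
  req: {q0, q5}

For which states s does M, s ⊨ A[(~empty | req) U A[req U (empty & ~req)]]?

{q0, q1, q2, q3, q4}

Sat(~empty) = {q2}
Sat(~empty | req) = {q0, q2, q5}
Sat(~req) = {q1, q2, q3, q4}
Sat(empty & ~req) = {q1, q3, q4}
A[req U (empty & ~req)]: least fixpoint, start Z0 = Sat((empty & ~req)) = {q1, q3, q4}, add states in Sat(req) with every successor in Z. Z1 = {q0, q1, q3, q4}; fixed.
Sat(A[req U (empty & ~req)]) = {q0, q1, q3, q4}
A[(~empty | req) U A[req U (empty & ~req)]]: least fixpoint, start Z0 = Sat(A[req U (empty & ~req)]) = {q0, q1, q3, q4}, add states in Sat(~empty | req) with every successor in Z. Z1 = {q0, q1, q2, q3, q4}; fixed.
Sat(A[(~empty | req) U A[req U (empty & ~req)]]) = {q0, q1, q2, q3, q4}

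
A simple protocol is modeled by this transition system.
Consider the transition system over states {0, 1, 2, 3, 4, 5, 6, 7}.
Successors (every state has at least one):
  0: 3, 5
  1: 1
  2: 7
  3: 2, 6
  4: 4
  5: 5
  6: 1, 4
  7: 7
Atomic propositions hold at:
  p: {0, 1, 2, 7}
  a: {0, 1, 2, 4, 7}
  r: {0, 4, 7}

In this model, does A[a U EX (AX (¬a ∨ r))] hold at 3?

Sat(¬a) = {3, 5, 6}
Sat(¬a ∨ r) = {0, 3, 4, 5, 6, 7}
Sat(AX (¬a ∨ r)) = {s : every successor in {0, 3, 4, 5, 6, 7}} = {0, 2, 4, 5, 7}
Sat(EX (AX (¬a ∨ r))) = {s : some successor in {0, 2, 4, 5, 7}} = {0, 2, 3, 4, 5, 6, 7}
A[a U EX (AX (¬a ∨ r))]: least fixpoint, start Z0 = Sat(EX (AX (¬a ∨ r))) = {0, 2, 3, 4, 5, 6, 7}, add states in Sat(a) with every successor in Z. Already a fixed point.
Sat(A[a U EX (AX (¬a ∨ r))]) = {0, 2, 3, 4, 5, 6, 7}
3 ∈ Sat(A[a U EX (AX (¬a ∨ r))]) = {0, 2, 3, 4, 5, 6, 7}, so the formula holds at 3.

Yes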